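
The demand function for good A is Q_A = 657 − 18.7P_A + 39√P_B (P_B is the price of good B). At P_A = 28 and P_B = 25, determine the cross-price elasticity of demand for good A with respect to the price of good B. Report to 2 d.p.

0.30

At P_A = 28 and P_B = 25: Q_A = 328.4.
∂Q_A/∂P_B = 39/(2√P_B) = 39/(2√25) = 3.9000.
ε = (∂Q_A/∂P_B)(P_B/Q_A) = 3.9000 × (25/328.4) ≈ 0.30.
ε > 0: substitutes.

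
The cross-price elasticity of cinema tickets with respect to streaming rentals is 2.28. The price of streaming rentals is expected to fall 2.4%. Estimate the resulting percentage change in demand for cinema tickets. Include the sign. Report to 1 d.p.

-5.5%

%ΔQ ≈ ε × %ΔP of streaming rentals = 2.28 × (-2.4%) = -5.5%.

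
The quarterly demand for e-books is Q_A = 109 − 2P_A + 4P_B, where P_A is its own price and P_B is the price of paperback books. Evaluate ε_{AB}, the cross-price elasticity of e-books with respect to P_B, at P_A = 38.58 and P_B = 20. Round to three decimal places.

0.715

At P_A = 38.58 and P_B = 20: Q_A = 111.84.
∂Q_A/∂P_B = 4.
ε = (∂Q_A/∂P_B)(P_B/Q_A) = 4 × (20/111.84) ≈ 0.715.
Since ε > 0, e-books and paperback books are substitutes.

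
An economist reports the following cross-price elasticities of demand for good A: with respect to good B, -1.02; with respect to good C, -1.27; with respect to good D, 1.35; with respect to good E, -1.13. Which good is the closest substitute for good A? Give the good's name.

Substitutes have ε > 0. Among the positive values, 1.35 (good D) is largest.

good D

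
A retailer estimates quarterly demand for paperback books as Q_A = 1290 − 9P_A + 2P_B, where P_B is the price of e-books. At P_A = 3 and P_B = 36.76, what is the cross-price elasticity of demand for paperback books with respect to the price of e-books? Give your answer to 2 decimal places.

At P_A = 3 and P_B = 36.76: Q_A = 1336.52.
∂Q_A/∂P_B = 2.
ε = (∂Q_A/∂P_B)(P_B/Q_A) = 2 × (36.76/1336.52) ≈ 0.06.

0.06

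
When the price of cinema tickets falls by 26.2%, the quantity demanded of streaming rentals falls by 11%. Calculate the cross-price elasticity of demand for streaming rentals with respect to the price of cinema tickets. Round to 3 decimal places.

0.420

ε = (%ΔQ of streaming rentals) / (%ΔP of cinema tickets) = (-11%) / (-26.2%) ≈ 0.420.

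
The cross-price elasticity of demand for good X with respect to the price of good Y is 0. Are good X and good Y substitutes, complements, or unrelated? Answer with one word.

ε = 0: demand for good X does not respond to good Y's price; the goods are unrelated.

unrelated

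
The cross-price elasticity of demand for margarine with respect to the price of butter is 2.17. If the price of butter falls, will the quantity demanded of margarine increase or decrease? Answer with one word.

ε > 0 and the price of butter falls, so the quantity of margarine moves in the same direction: it decreases.

decrease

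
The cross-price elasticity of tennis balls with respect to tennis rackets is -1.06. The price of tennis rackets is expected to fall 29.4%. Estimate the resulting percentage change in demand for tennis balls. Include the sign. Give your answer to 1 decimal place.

31.2%

%ΔQ ≈ ε × %ΔP of tennis rackets = -1.06 × (-29.4%) = 31.2%.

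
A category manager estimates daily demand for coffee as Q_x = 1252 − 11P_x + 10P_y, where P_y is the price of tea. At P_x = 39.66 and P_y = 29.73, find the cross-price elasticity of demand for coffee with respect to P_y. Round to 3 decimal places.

0.267

At P_x = 39.66 and P_y = 29.73: Q_x = 1113.04.
∂Q_x/∂P_y = 10.
ε = (∂Q_x/∂P_y)(P_y/Q_x) = 10 × (29.73/1113.04) ≈ 0.267.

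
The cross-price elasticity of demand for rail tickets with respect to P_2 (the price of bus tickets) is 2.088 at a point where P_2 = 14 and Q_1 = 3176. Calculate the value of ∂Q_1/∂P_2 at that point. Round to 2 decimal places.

ε = (∂Q_1/∂P_2)·(P_2/Q_1) ⇒ ∂Q_1/∂P_2 = ε·Q_1/P_2 = 2.088 × 3176/14 ≈ 473.68.

473.68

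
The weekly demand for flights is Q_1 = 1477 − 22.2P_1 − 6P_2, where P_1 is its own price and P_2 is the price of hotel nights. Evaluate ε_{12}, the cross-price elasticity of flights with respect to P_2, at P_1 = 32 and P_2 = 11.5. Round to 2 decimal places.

At P_1 = 32 and P_2 = 11.5: Q_1 = 697.6.
∂Q_1/∂P_2 = -6.
ε = (∂Q_1/∂P_2)(P_2/Q_1) = -6 × (11.5/697.6) ≈ -0.10.

-0.10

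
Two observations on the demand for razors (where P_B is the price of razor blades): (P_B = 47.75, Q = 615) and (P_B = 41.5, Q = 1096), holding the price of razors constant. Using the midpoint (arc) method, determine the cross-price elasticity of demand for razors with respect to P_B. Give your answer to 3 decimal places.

ΔQ_A = 1096 − 615 = 481; ΔP_B = 41.5 − 47.75 = -6.25.
Midpoints: Q̄_A = 855.5, P̄_B = 44.62.
ε = (ΔQ_A/Q̄_A)/(ΔP_B/P̄_B) = (481/855.5)/(-6.25/44.62) ≈ -4.014.

-4.014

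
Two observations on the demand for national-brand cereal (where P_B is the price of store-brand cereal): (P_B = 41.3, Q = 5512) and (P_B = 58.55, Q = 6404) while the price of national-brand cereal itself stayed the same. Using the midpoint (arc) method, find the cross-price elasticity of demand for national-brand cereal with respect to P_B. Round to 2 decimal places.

ΔQ_A = 6404 − 5512 = 892; ΔP_B = 58.55 − 41.3 = 17.25.
Midpoints: Q̄_A = 5958.0, P̄_B = 49.92.
ε = (ΔQ_A/Q̄_A)/(ΔP_B/P̄_B) = (892/5958.0)/(17.25/49.92) ≈ 0.43.

0.43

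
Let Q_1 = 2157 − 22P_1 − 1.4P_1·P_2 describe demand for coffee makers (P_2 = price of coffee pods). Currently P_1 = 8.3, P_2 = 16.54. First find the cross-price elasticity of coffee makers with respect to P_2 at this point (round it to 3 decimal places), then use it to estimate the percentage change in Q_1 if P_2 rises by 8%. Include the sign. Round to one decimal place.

At P_1 = 8.3, P_2 = 16.54: Q_1 = 1782.205.
∂Q_1/∂P_2 = -1.4P_1 = -11.6200.
ε = (∂Q_1/∂P_2)(P_2/Q_1) = -11.6200 × 16.54/1782.205 ≈ -0.108.
%ΔQ_1 ≈ ε × %ΔP_2 = -0.108 × (8%) = -0.9%.

-0.9%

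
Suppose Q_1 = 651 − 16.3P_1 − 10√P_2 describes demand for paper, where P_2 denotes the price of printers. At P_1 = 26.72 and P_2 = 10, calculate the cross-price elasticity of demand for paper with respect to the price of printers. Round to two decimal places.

-0.09

At P_1 = 26.72 and P_2 = 10: Q_1 = 183.841.
∂Q_1/∂P_2 = -10/(2√P_2) = -10/(2√10) = -1.5811.
ε = (∂Q_1/∂P_2)(P_2/Q_1) = -1.5811 × (10/183.841) ≈ -0.09.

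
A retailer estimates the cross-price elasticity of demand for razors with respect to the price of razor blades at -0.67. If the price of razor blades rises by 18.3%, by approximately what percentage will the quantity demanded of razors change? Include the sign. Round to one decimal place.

-12.3%

%ΔQ ≈ ε × %ΔP of razor blades = -0.67 × (18.3%) = -12.3%.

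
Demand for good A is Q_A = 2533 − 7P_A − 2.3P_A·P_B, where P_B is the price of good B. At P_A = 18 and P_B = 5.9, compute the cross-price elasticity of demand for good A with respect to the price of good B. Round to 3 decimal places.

At P_A = 18 and P_B = 5.9: Q_A = 2162.74.
∂Q_A/∂P_B = -2.3P_A = -2.3(18) = -41.4000.
ε = (∂Q_A/∂P_B)(P_B/Q_A) = -41.4000 × (5.9/2162.74) ≈ -0.113.

-0.113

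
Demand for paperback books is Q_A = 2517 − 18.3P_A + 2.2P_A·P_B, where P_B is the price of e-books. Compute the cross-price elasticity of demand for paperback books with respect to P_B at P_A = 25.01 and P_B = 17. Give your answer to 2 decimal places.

0.31

At P_A = 25.01 and P_B = 17: Q_A = 2994.691.
∂Q_A/∂P_B = 2.2P_A = 2.2(25.01) = 55.0220.
ε = (∂Q_A/∂P_B)(P_B/Q_A) = 55.0220 × (17/2994.691) ≈ 0.31.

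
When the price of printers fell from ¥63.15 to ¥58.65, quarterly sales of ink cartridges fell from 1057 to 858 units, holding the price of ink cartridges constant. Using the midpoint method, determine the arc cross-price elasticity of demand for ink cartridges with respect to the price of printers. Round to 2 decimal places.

ΔQ_A = 858 − 1057 = -199; ΔP_B = 58.65 − 63.15 = -4.5.
Midpoints: Q̄_A = 957.5, P̄_B = 60.90.
ε = (ΔQ_A/Q̄_A)/(ΔP_B/P̄_B) = (-199/957.5)/(-4.5/60.90) ≈ 2.81.
ε > 0: ink cartridges and printers are substitutes.

2.81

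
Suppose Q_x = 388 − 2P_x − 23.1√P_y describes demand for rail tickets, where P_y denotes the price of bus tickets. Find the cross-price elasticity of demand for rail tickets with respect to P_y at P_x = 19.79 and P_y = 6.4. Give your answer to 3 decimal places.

-0.101

At P_x = 19.79 and P_y = 6.4: Q_x = 289.981.
∂Q_x/∂P_y = -23.1/(2√P_y) = -23.1/(2√6.4) = -4.5655.
ε = (∂Q_x/∂P_y)(P_y/Q_x) = -4.5655 × (6.4/289.981) ≈ -0.101.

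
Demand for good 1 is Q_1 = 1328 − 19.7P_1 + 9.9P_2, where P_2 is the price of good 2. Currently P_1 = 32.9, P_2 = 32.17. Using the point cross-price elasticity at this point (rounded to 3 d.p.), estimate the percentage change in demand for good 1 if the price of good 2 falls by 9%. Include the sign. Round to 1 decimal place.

-2.9%

At P_1 = 32.9, P_2 = 32.17: Q_1 = 998.353.
∂Q_1/∂P_2 = 9.9.
ε = (∂Q_1/∂P_2)(P_2/Q_1) = 9.9000 × 32.17/998.353 ≈ 0.319.
%ΔQ_1 ≈ ε × %ΔP_2 = 0.319 × (-9%) = -2.9%.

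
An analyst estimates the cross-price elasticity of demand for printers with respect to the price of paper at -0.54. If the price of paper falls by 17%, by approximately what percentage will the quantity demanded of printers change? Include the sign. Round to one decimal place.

9.2%

%ΔQ ≈ ε × %ΔP of paper = -0.54 × (-17%) = 9.2%.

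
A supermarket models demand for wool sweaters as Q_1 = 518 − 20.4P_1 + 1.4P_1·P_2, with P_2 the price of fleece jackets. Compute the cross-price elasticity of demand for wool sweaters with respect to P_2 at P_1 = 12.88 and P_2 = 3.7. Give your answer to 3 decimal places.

At P_1 = 12.88 and P_2 = 3.7: Q_1 = 321.966.
∂Q_1/∂P_2 = 1.4P_1 = 1.4(12.88) = 18.0320.
ε = (∂Q_1/∂P_2)(P_2/Q_1) = 18.0320 × (3.7/321.966) ≈ 0.207.
ε > 0: substitutes.

0.207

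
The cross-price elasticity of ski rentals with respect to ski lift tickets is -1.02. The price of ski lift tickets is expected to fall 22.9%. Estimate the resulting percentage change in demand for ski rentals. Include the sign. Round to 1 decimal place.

23.4%

%ΔQ ≈ ε × %ΔP of ski lift tickets = -1.02 × (-22.9%) = 23.4%.
Demand for ski rentals rises by about 23.4%.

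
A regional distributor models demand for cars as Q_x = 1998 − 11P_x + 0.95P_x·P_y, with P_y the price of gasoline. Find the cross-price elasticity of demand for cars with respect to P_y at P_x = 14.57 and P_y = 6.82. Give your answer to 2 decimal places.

At P_x = 14.57 and P_y = 6.82: Q_x = 1932.129.
∂Q_x/∂P_y = 0.95P_x = 0.95(14.57) = 13.8415.
ε = (∂Q_x/∂P_y)(P_y/Q_x) = 13.8415 × (6.82/1932.129) ≈ 0.05.

0.05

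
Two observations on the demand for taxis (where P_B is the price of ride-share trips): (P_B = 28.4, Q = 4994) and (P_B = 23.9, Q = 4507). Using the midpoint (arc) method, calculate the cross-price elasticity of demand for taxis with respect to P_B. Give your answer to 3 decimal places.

0.596

ΔQ_A = 4507 − 4994 = -487; ΔP_B = 23.9 − 28.4 = -4.5.
Midpoints: Q̄_A = 4750.5, P̄_B = 26.15.
ε = (ΔQ_A/Q̄_A)/(ΔP_B/P̄_B) = (-487/4750.5)/(-4.5/26.15) ≈ 0.596.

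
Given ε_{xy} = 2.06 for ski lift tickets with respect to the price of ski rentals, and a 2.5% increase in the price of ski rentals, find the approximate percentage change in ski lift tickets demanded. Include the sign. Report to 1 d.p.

%ΔQ ≈ ε × %ΔP of ski rentals = 2.06 × (2.5%) = 5.2%.
Demand for ski lift tickets rises by about 5.2%.

5.2%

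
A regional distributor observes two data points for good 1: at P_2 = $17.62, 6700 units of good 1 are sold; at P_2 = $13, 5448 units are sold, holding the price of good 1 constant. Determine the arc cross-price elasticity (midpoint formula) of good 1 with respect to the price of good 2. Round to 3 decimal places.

0.683

ΔQ_1 = 5448 − 6700 = -1252; ΔP_2 = 13 − 17.62 = -4.62.
Midpoints: Q̄_1 = 6074.0, P̄_2 = 15.31.
ε = (ΔQ_1/Q̄_1)/(ΔP_2/P̄_2) = (-1252/6074.0)/(-4.62/15.31) ≈ 0.683.
ε > 0: good 1 and good 2 are substitutes.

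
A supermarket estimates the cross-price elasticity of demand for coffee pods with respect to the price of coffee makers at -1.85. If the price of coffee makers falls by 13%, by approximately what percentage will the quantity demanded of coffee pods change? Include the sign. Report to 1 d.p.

%ΔQ ≈ ε × %ΔP of coffee makers = -1.85 × (-13%) = 24.1%.
Demand for coffee pods rises by about 24.1%.

24.1%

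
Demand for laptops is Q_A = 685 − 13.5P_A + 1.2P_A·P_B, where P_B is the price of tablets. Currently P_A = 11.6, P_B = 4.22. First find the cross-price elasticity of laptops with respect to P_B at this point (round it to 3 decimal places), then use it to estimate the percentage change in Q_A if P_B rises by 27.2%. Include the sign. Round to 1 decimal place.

At P_A = 11.6, P_B = 4.22: Q_A = 587.142.
∂Q_A/∂P_B = 1.2P_A = 13.9200.
ε = (∂Q_A/∂P_B)(P_B/Q_A) = 13.9200 × 4.22/587.142 ≈ 0.100.
%ΔQ_A ≈ ε × %ΔP_B = 0.100 × (27.2%) = 2.7%.

2.7%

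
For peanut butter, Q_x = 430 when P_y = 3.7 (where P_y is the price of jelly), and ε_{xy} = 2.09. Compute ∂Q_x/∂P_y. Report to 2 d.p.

242.89

ε = (∂Q_x/∂P_y)·(P_y/Q_x) ⇒ ∂Q_x/∂P_y = ε·Q_x/P_y = 2.09 × 430/3.7 ≈ 242.89.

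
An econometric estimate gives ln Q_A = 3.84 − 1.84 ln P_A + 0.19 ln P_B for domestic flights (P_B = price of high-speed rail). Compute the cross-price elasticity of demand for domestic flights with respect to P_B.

In a log-linear (constant-elasticity) demand function, the coefficient on ln P_B is the cross-price elasticity.
ε = 0.19. Positive, so domestic flights and high-speed rail are substitutes.

0.19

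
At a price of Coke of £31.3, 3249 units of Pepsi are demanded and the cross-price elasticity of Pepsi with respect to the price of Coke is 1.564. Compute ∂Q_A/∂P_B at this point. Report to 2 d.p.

162.35

ε = (∂Q_A/∂P_B)·(P_B/Q_A) ⇒ ∂Q_A/∂P_B = ε·Q_A/P_B = 1.564 × 3249/31.3 ≈ 162.35.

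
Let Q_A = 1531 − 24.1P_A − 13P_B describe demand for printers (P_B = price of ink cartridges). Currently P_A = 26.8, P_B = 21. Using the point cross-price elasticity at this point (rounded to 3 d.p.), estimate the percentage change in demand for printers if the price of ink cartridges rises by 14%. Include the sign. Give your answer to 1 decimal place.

At P_A = 26.8, P_B = 21: Q_A = 612.12.
∂Q_A/∂P_B = -13.
ε = (∂Q_A/∂P_B)(P_B/Q_A) = -13.0000 × 21/612.12 ≈ -0.446.
%ΔQ_A ≈ ε × %ΔP_B = -0.446 × (14%) = -6.2%.

-6.2%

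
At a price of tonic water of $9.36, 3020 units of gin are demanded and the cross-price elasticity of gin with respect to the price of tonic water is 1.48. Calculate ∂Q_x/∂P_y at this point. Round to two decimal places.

ε = (∂Q_x/∂P_y)·(P_y/Q_x) ⇒ ∂Q_x/∂P_y = ε·Q_x/P_y = 1.48 × 3020/9.36 ≈ 477.52.

477.52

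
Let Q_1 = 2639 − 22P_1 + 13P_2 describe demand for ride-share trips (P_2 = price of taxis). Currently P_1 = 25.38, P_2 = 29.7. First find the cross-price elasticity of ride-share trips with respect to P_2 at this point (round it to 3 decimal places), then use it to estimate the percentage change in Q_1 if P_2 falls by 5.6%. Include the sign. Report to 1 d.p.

-0.9%

At P_1 = 25.38, P_2 = 29.7: Q_1 = 2466.74.
∂Q_1/∂P_2 = 13.
ε = (∂Q_1/∂P_2)(P_2/Q_1) = 13.0000 × 29.7/2466.74 ≈ 0.157.
%ΔQ_1 ≈ ε × %ΔP_2 = 0.157 × (-5.6%) = -0.9%.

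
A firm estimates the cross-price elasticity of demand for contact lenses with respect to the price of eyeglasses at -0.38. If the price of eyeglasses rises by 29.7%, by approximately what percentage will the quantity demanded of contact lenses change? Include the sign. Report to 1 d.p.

-11.3%

%ΔQ ≈ ε × %ΔP of eyeglasses = -0.38 × (29.7%) = -11.3%.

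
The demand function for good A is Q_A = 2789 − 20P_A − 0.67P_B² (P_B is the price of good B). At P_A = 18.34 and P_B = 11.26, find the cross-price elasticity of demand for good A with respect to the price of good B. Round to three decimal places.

At P_A = 18.34 and P_B = 11.26: Q_A = 2337.252.
∂Q_A/∂P_B = -1.34P_B = -1.34(11.26) = -15.0884.
ε = (∂Q_A/∂P_B)(P_B/Q_A) = -15.0884 × (11.26/2337.252) ≈ -0.073.
ε < 0: complements.

-0.073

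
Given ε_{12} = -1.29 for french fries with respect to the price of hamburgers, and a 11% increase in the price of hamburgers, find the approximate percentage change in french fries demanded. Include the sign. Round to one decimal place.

-14.2%

%ΔQ ≈ ε × %ΔP of hamburgers = -1.29 × (11%) = -14.2%.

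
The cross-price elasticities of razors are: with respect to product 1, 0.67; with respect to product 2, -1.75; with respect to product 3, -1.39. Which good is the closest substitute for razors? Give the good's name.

product 1

Substitutes have ε > 0. Among the positive values, 0.67 (product 1) is largest.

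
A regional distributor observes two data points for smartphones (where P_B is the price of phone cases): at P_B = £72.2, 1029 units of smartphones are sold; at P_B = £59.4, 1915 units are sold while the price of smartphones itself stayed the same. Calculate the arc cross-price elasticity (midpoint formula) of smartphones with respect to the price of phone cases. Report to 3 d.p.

-3.094

ΔQ_A = 1915 − 1029 = 886; ΔP_B = 59.4 − 72.2 = -12.8.
Midpoints: Q̄_A = 1472.0, P̄_B = 65.80.
ε = (ΔQ_A/Q̄_A)/(ΔP_B/P̄_B) = (886/1472.0)/(-12.8/65.80) ≈ -3.094.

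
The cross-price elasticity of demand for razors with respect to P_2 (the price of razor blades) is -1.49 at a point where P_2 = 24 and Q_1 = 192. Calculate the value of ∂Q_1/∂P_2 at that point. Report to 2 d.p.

ε = (∂Q_1/∂P_2)·(P_2/Q_1) ⇒ ∂Q_1/∂P_2 = ε·Q_1/P_2 = -1.49 × 192/24 ≈ -11.92.

-11.92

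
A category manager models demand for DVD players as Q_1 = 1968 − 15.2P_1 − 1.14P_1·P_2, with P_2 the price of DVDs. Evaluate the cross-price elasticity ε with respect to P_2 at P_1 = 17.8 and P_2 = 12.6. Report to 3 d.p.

At P_1 = 17.8 and P_2 = 12.6: Q_1 = 1441.761.
∂Q_1/∂P_2 = -1.14P_1 = -1.14(17.8) = -20.2920.
ε = (∂Q_1/∂P_2)(P_2/Q_1) = -20.2920 × (12.6/1441.761) ≈ -0.177.

-0.177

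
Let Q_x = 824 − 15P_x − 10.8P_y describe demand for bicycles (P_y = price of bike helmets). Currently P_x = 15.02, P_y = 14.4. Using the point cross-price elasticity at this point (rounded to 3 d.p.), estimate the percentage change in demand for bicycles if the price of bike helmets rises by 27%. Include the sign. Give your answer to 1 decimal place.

At P_x = 15.02, P_y = 14.4: Q_x = 443.18.
∂Q_x/∂P_y = -10.8.
ε = (∂Q_x/∂P_y)(P_y/Q_x) = -10.8000 × 14.4/443.18 ≈ -0.351.
%ΔQ_x ≈ ε × %ΔP_y = -0.351 × (27%) = -9.5%.

-9.5%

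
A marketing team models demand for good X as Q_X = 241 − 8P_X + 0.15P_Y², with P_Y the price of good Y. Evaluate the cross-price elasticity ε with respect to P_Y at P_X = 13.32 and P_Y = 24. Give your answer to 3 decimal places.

0.782

At P_X = 13.32 and P_Y = 24: Q_X = 220.84.
∂Q_X/∂P_Y = 0.3P_Y = 0.3(24) = 7.2000.
ε = (∂Q_X/∂P_Y)(P_Y/Q_X) = 7.2000 × (24/220.84) ≈ 0.782.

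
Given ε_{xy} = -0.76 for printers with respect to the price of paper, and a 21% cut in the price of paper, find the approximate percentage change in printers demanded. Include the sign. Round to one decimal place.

%ΔQ ≈ ε × %ΔP of paper = -0.76 × (-21%) = 16.0%.

16.0%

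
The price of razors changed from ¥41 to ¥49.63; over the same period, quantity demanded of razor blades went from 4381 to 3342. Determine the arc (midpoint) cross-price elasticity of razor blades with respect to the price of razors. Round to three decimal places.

-1.413

ΔQ_A = 3342 − 4381 = -1039; ΔP_B = 49.63 − 41 = 8.63.
Midpoints: Q̄_A = 3861.5, P̄_B = 45.31.
ε = (ΔQ_A/Q̄_A)/(ΔP_B/P̄_B) = (-1039/3861.5)/(8.63/45.31) ≈ -1.413.
ε < 0: razor blades and razors are complements.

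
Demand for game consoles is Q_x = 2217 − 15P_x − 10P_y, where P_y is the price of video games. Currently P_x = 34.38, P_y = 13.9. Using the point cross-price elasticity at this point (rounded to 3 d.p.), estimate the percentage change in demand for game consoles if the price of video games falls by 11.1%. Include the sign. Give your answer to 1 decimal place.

At P_x = 34.38, P_y = 13.9: Q_x = 1562.3.
∂Q_x/∂P_y = -10.
ε = (∂Q_x/∂P_y)(P_y/Q_x) = -10.0000 × 13.9/1562.3 ≈ -0.089.
%ΔQ_x ≈ ε × %ΔP_y = -0.089 × (-11.1%) = 1.0%.

1.0%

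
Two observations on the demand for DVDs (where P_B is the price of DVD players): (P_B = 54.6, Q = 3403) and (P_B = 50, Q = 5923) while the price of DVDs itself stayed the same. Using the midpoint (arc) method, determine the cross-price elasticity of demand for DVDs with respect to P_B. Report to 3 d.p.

-6.144

ΔQ_A = 5923 − 3403 = 2520; ΔP_B = 50 − 54.6 = -4.6.
Midpoints: Q̄_A = 4663.0, P̄_B = 52.30.
ε = (ΔQ_A/Q̄_A)/(ΔP_B/P̄_B) = (2520/4663.0)/(-4.6/52.30) ≈ -6.144.
ε < 0: DVDs and DVD players are complements.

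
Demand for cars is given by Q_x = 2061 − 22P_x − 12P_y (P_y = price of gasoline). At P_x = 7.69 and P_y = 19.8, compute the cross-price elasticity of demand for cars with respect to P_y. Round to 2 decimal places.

-0.14

At P_x = 7.69 and P_y = 19.8: Q_x = 1654.22.
∂Q_x/∂P_y = -12.
ε = (∂Q_x/∂P_y)(P_y/Q_x) = -12 × (19.8/1654.22) ≈ -0.14.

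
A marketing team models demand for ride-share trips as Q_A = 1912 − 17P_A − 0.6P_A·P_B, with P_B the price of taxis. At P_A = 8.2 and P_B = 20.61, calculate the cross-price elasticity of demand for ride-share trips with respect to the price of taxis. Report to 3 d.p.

-0.061

At P_A = 8.2 and P_B = 20.61: Q_A = 1671.199.
∂Q_A/∂P_B = -0.6P_A = -0.6(8.2) = -4.9200.
ε = (∂Q_A/∂P_B)(P_B/Q_A) = -4.9200 × (20.61/1671.199) ≈ -0.061.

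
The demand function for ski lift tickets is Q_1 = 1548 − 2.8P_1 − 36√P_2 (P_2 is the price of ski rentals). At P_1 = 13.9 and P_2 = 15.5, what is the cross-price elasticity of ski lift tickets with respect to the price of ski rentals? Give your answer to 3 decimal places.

At P_1 = 13.9 and P_2 = 15.5: Q_1 = 1367.348.
∂Q_1/∂P_2 = -36/(2√P_2) = -36/(2√15.5) = -4.5720.
ε = (∂Q_1/∂P_2)(P_2/Q_1) = -4.5720 × (15.5/1367.348) ≈ -0.052.
ε < 0: complements.

-0.052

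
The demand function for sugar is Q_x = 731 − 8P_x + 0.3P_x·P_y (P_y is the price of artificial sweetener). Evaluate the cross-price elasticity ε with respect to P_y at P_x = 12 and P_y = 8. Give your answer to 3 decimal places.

At P_x = 12 and P_y = 8: Q_x = 663.8.
∂Q_x/∂P_y = 0.3P_x = 0.3(12) = 3.6000.
ε = (∂Q_x/∂P_y)(P_y/Q_x) = 3.6000 × (8/663.8) ≈ 0.043.
ε > 0: substitutes.

0.043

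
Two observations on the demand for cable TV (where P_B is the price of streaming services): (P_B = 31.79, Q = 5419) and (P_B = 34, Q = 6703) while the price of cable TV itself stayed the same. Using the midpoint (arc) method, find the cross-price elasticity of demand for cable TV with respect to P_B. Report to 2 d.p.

ΔQ_A = 6703 − 5419 = 1284; ΔP_B = 34 − 31.79 = 2.21.
Midpoints: Q̄_A = 6061.0, P̄_B = 32.89.
ε = (ΔQ_A/Q̄_A)/(ΔP_B/P̄_B) = (1284/6061.0)/(2.21/32.89) ≈ 3.15.
ε > 0: cable TV and streaming services are substitutes.

3.15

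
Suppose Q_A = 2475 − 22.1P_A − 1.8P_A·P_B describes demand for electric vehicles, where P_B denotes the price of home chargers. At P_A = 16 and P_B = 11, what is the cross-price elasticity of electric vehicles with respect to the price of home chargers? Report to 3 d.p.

At P_A = 16 and P_B = 11: Q_A = 1804.6.
∂Q_A/∂P_B = -1.8P_A = -1.8(16) = -28.8000.
ε = (∂Q_A/∂P_B)(P_B/Q_A) = -28.8000 × (11/1804.6) ≈ -0.176.
ε < 0: complements.

-0.176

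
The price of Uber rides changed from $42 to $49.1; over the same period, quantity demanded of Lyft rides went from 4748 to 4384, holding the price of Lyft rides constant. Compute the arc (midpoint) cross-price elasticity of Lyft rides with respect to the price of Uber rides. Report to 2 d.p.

-0.51

ΔQ_A = 4384 − 4748 = -364; ΔP_B = 49.1 − 42 = 7.1.
Midpoints: Q̄_A = 4566.0, P̄_B = 45.55.
ε = (ΔQ_A/Q̄_A)/(ΔP_B/P̄_B) = (-364/4566.0)/(7.1/45.55) ≈ -0.51.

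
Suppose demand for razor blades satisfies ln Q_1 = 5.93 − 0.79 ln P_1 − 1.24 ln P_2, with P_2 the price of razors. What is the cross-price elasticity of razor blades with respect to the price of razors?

In a log-linear (constant-elasticity) demand function, the coefficient on ln P_2 is the cross-price elasticity.
ε = -1.24. Negative, so razor blades and razors are complements.

-1.24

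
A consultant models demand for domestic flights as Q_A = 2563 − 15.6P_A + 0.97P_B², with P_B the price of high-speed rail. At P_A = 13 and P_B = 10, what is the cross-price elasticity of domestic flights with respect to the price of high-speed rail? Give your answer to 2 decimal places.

0.08

At P_A = 13 and P_B = 10: Q_A = 2457.2.
∂Q_A/∂P_B = 1.94P_B = 1.94(10) = 19.4000.
ε = (∂Q_A/∂P_B)(P_B/Q_A) = 19.4000 × (10/2457.2) ≈ 0.08.
ε > 0: substitutes.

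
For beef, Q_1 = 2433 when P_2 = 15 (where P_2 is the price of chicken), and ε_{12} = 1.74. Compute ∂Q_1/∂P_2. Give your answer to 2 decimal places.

282.23

ε = (∂Q_1/∂P_2)·(P_2/Q_1) ⇒ ∂Q_1/∂P_2 = ε·Q_1/P_2 = 1.74 × 2433/15 ≈ 282.23.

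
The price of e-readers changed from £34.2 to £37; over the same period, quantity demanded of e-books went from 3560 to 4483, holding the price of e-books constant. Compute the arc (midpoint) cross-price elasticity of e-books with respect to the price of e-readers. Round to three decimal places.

2.918

ΔQ_A = 4483 − 3560 = 923; ΔP_B = 37 − 34.2 = 2.8.
Midpoints: Q̄_A = 4021.5, P̄_B = 35.60.
ε = (ΔQ_A/Q̄_A)/(ΔP_B/P̄_B) = (923/4021.5)/(2.8/35.60) ≈ 2.918.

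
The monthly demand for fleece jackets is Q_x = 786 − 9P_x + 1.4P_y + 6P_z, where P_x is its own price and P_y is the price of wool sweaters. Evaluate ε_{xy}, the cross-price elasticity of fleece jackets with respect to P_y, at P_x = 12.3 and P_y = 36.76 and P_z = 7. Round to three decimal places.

0.067

At P_x = 12.3 and P_y = 36.76 and P_z = 7: Q_x = 768.764.
∂Q_x/∂P_y = 1.4.
ε = (∂Q_x/∂P_y)(P_y/Q_x) = 1.4 × (36.76/768.764) ≈ 0.067.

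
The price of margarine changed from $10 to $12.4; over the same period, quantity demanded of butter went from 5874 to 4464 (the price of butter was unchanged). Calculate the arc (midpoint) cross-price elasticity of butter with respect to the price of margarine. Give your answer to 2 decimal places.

ΔQ_A = 4464 − 5874 = -1410; ΔP_B = 12.4 − 10 = 2.4.
Midpoints: Q̄_A = 5169.0, P̄_B = 11.20.
ε = (ΔQ_A/Q̄_A)/(ΔP_B/P̄_B) = (-1410/5169.0)/(2.4/11.20) ≈ -1.27.

-1.27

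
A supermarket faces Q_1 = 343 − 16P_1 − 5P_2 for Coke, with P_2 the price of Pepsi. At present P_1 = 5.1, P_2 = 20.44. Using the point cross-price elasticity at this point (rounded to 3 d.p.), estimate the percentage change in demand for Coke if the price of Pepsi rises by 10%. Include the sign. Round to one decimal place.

-6.4%

At P_1 = 5.1, P_2 = 20.44: Q_1 = 159.2.
∂Q_1/∂P_2 = -5.
ε = (∂Q_1/∂P_2)(P_2/Q_1) = -5.0000 × 20.44/159.2 ≈ -0.642.
%ΔQ_1 ≈ ε × %ΔP_2 = -0.642 × (10%) = -6.4%.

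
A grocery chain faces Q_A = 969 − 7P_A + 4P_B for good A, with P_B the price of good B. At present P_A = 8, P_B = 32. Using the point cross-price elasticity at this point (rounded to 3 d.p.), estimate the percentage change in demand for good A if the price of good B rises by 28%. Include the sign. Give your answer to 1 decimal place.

At P_A = 8, P_B = 32: Q_A = 1041.
∂Q_A/∂P_B = 4.
ε = (∂Q_A/∂P_B)(P_B/Q_A) = 4.0000 × 32/1041 ≈ 0.123.
%ΔQ_A ≈ ε × %ΔP_B = 0.123 × (28%) = 3.4%.

3.4%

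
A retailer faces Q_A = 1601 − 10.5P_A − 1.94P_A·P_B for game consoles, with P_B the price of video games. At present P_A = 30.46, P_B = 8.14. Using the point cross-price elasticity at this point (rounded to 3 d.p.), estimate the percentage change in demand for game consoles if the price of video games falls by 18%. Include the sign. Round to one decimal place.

10.8%

At P_A = 30.46, P_B = 8.14: Q_A = 800.158.
∂Q_A/∂P_B = -1.94P_A = -59.0924.
ε = (∂Q_A/∂P_B)(P_B/Q_A) = -59.0924 × 8.14/800.158 ≈ -0.601.
%ΔQ_A ≈ ε × %ΔP_B = -0.601 × (-18%) = 10.8%.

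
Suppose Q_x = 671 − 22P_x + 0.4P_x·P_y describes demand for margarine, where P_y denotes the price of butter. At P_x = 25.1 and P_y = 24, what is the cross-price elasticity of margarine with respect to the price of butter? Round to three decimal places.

At P_x = 25.1 and P_y = 24: Q_x = 359.76.
∂Q_x/∂P_y = 0.4P_x = 0.4(25.1) = 10.0400.
ε = (∂Q_x/∂P_y)(P_y/Q_x) = 10.0400 × (24/359.76) ≈ 0.670.
ε > 0: substitutes.

0.670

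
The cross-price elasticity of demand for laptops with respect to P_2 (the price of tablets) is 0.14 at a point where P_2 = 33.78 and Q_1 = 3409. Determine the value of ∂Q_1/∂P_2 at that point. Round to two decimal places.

14.13

ε = (∂Q_1/∂P_2)·(P_2/Q_1) ⇒ ∂Q_1/∂P_2 = ε·Q_1/P_2 = 0.14 × 3409/33.78 ≈ 14.13.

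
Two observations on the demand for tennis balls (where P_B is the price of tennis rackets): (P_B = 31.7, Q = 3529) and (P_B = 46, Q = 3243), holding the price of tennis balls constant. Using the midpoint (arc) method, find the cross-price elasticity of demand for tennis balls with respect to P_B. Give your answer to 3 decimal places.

-0.229

ΔQ_A = 3243 − 3529 = -286; ΔP_B = 46 − 31.7 = 14.3.
Midpoints: Q̄_A = 3386.0, P̄_B = 38.85.
ε = (ΔQ_A/Q̄_A)/(ΔP_B/P̄_B) = (-286/3386.0)/(14.3/38.85) ≈ -0.229.
ε < 0: tennis balls and tennis rackets are complements.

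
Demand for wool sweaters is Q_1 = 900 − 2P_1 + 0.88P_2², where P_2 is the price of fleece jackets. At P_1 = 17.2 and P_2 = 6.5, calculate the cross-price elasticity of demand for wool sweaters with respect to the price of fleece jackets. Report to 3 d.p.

0.082

At P_1 = 17.2 and P_2 = 6.5: Q_1 = 902.78.
∂Q_1/∂P_2 = 1.76P_2 = 1.76(6.5) = 11.4400.
ε = (∂Q_1/∂P_2)(P_2/Q_1) = 11.4400 × (6.5/902.78) ≈ 0.082.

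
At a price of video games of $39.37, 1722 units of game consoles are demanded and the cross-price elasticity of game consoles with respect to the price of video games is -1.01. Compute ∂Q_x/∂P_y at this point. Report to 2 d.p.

-44.18

ε = (∂Q_x/∂P_y)·(P_y/Q_x) ⇒ ∂Q_x/∂P_y = ε·Q_x/P_y = -1.01 × 1722/39.37 ≈ -44.18.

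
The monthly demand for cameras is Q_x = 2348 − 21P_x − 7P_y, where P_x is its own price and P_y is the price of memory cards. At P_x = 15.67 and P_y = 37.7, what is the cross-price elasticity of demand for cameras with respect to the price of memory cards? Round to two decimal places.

-0.15

At P_x = 15.67 and P_y = 37.7: Q_x = 1755.03.
∂Q_x/∂P_y = -7.
ε = (∂Q_x/∂P_y)(P_y/Q_x) = -7 × (37.7/1755.03) ≈ -0.15.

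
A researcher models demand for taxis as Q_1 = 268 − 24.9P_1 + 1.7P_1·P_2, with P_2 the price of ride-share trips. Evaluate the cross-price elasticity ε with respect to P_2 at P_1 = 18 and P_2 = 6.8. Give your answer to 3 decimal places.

At P_1 = 18 and P_2 = 6.8: Q_1 = 27.88.
∂Q_1/∂P_2 = 1.7P_1 = 1.7(18) = 30.6000.
ε = (∂Q_1/∂P_2)(P_2/Q_1) = 30.6000 × (6.8/27.88) ≈ 7.463.
ε > 0: substitutes.

7.463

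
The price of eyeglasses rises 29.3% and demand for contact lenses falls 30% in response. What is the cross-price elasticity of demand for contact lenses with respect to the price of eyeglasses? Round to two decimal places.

ε = (%ΔQ of contact lenses) / (%ΔP of eyeglasses) = (-30%) / (29.3%) ≈ -1.02.

-1.02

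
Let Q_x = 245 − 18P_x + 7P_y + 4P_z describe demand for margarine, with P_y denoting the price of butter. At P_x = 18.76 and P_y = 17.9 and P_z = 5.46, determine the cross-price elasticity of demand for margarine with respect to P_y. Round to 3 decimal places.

2.301

At P_x = 18.76 and P_y = 17.9 and P_z = 5.46: Q_x = 54.46.
∂Q_x/∂P_y = 7.
ε = (∂Q_x/∂P_y)(P_y/Q_x) = 7 × (17.9/54.46) ≈ 2.301.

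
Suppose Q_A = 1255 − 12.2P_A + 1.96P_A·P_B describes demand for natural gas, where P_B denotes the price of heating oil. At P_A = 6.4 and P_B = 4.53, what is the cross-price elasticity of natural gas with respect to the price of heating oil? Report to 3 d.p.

0.046

At P_A = 6.4 and P_B = 4.53: Q_A = 1233.744.
∂Q_A/∂P_B = 1.96P_A = 1.96(6.4) = 12.5440.
ε = (∂Q_A/∂P_B)(P_B/Q_A) = 12.5440 × (4.53/1233.744) ≈ 0.046.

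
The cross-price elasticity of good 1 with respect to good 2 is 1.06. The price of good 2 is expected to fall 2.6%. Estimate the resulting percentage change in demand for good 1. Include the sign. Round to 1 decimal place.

%ΔQ ≈ ε × %ΔP of good 2 = 1.06 × (-2.6%) = -2.8%.
Demand for good 1 falls by about 2.8%.

-2.8%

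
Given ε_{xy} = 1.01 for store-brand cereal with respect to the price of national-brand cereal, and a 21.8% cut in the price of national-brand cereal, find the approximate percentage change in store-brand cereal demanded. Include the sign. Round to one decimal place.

%ΔQ ≈ ε × %ΔP of national-brand cereal = 1.01 × (-21.8%) = -22.0%.

-22.0%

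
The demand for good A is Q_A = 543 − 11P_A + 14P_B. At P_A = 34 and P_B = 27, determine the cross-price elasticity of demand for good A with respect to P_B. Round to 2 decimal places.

At P_A = 34 and P_B = 27: Q_A = 547.
∂Q_A/∂P_B = 14.
ε = (∂Q_A/∂P_B)(P_B/Q_A) = 14 × (27/547) ≈ 0.69.

0.69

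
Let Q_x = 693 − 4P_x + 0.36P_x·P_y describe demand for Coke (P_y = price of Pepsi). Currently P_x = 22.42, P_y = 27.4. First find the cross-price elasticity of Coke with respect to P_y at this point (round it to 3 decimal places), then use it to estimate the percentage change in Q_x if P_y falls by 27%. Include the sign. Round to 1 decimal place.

At P_x = 22.42, P_y = 27.4: Q_x = 824.471.
∂Q_x/∂P_y = 0.36P_x = 8.0712.
ε = (∂Q_x/∂P_y)(P_y/Q_x) = 8.0712 × 27.4/824.471 ≈ 0.268.
%ΔQ_x ≈ ε × %ΔP_y = 0.268 × (-27%) = -7.2%.

-7.2%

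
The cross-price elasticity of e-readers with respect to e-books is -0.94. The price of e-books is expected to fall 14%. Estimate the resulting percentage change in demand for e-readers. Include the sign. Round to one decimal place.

%ΔQ ≈ ε × %ΔP of e-books = -0.94 × (-14%) = 13.2%.
Demand for e-readers rises by about 13.2%.

13.2%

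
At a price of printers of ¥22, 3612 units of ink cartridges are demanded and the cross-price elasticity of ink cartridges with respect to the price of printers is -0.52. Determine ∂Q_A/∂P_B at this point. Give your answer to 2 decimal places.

-85.37

ε = (∂Q_A/∂P_B)·(P_B/Q_A) ⇒ ∂Q_A/∂P_B = ε·Q_A/P_B = -0.52 × 3612/22 ≈ -85.37.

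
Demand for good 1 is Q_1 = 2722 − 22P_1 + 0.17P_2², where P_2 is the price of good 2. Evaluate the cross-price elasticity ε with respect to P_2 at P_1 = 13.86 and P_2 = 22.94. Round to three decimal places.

At P_1 = 13.86 and P_2 = 22.94: Q_1 = 2506.541.
∂Q_1/∂P_2 = 0.34P_2 = 0.34(22.94) = 7.7996.
ε = (∂Q_1/∂P_2)(P_2/Q_1) = 7.7996 × (22.94/2506.541) ≈ 0.071.

0.071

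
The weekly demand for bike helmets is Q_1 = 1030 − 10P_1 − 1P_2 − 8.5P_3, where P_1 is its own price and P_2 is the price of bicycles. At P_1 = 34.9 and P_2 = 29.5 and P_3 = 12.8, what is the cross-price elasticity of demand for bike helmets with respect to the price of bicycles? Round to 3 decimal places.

-0.054

At P_1 = 34.9 and P_2 = 29.5 and P_3 = 12.8: Q_1 = 542.7.
∂Q_1/∂P_2 = -1.
ε = (∂Q_1/∂P_2)(P_2/Q_1) = -1 × (29.5/542.7) ≈ -0.054.
Since ε < 0, bike helmets and bicycles are complements.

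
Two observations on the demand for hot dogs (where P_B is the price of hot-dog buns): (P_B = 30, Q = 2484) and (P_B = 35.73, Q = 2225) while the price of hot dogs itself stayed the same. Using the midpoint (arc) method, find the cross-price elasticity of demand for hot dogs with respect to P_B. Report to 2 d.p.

ΔQ_A = 2225 − 2484 = -259; ΔP_B = 35.73 − 30 = 5.73.
Midpoints: Q̄_A = 2354.5, P̄_B = 32.86.
ε = (ΔQ_A/Q̄_A)/(ΔP_B/P̄_B) = (-259/2354.5)/(5.73/32.86) ≈ -0.63.

-0.63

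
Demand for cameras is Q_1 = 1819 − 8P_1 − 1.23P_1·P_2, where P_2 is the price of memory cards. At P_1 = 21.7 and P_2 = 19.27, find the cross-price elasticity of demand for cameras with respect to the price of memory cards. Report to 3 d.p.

At P_1 = 21.7 and P_2 = 19.27: Q_1 = 1131.064.
∂Q_1/∂P_2 = -1.23P_1 = -1.23(21.7) = -26.6910.
ε = (∂Q_1/∂P_2)(P_2/Q_1) = -26.6910 × (19.27/1131.064) ≈ -0.455.
ε < 0: complements.

-0.455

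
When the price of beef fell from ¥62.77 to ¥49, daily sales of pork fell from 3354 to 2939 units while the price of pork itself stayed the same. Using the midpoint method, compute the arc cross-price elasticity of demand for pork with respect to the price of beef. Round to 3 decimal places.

0.535

ΔQ_A = 2939 − 3354 = -415; ΔP_B = 49 − 62.77 = -13.77.
Midpoints: Q̄_A = 3146.5, P̄_B = 55.89.
ε = (ΔQ_A/Q̄_A)/(ΔP_B/P̄_B) = (-415/3146.5)/(-13.77/55.89) ≈ 0.535.
ε > 0: pork and beef are substitutes.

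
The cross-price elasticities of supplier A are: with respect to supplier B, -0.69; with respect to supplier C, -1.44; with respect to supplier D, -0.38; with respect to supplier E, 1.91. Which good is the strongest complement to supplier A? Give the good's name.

supplier C

Complements have ε < 0. The most negative value is -1.44 (supplier C).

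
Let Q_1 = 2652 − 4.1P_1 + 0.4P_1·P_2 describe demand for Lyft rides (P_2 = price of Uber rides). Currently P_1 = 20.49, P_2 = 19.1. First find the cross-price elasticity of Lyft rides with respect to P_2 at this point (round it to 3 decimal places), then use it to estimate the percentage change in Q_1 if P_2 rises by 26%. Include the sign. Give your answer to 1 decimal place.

1.5%

At P_1 = 20.49, P_2 = 19.1: Q_1 = 2724.535.
∂Q_1/∂P_2 = 0.4P_1 = 8.1960.
ε = (∂Q_1/∂P_2)(P_2/Q_1) = 8.1960 × 19.1/2724.535 ≈ 0.057.
%ΔQ_1 ≈ ε × %ΔP_2 = 0.057 × (26%) = 1.5%.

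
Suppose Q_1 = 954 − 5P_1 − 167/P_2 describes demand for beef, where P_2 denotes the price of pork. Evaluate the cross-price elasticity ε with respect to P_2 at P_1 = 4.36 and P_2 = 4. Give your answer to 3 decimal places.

0.047

At P_1 = 4.36 and P_2 = 4: Q_1 = 890.45.
∂Q_1/∂P_2 = 167/P_2² = 10.4375.
ε = (∂Q_1/∂P_2)(P_2/Q_1) = 10.4375 × (4/890.45) ≈ 0.047.
ε > 0: substitutes.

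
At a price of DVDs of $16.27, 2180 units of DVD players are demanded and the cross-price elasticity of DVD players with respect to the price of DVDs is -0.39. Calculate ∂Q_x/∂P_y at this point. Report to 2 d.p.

ε = (∂Q_x/∂P_y)·(P_y/Q_x) ⇒ ∂Q_x/∂P_y = ε·Q_x/P_y = -0.39 × 2180/16.27 ≈ -52.26.

-52.26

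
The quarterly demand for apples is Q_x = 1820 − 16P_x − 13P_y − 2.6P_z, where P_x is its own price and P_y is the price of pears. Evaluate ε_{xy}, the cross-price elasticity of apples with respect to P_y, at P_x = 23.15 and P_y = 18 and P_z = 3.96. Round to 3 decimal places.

At P_x = 23.15 and P_y = 18 and P_z = 3.96: Q_x = 1205.304.
∂Q_x/∂P_y = -13.
ε = (∂Q_x/∂P_y)(P_y/Q_x) = -13 × (18/1205.304) ≈ -0.194.
Since ε < 0, apples and pears are complements.

-0.194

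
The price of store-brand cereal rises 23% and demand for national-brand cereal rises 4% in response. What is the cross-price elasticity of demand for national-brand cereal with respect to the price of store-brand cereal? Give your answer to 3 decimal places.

0.174

ε = (%ΔQ of national-brand cereal) / (%ΔP of store-brand cereal) = (4%) / (23%) ≈ 0.174.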